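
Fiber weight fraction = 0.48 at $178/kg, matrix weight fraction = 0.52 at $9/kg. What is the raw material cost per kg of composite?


Cost = cost_f*Wf + cost_m*Wm = 178*0.48 + 9*0.52 = $90.12/kg

$90.12/kg


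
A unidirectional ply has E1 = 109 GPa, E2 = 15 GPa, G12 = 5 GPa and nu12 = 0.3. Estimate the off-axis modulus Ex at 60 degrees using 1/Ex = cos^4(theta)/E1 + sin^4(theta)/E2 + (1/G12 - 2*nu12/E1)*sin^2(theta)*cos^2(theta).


cos^4(60) = 0.0625, sin^4(60) = 0.5625, sin^2(60)*cos^2(60) = 0.1875
1/G12 - 2*nu12/E1 = 1/5 - 2*0.3/109 = 0.194495 GPa^-1
1/Ex = 0.0625/109 + 0.5625/15 + 0.194495*0.1875 = 0.0745413 GPa^-1
Ex = 13.42 GPa

13.42 GPa


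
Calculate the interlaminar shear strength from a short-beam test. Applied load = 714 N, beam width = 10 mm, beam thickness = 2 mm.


ILSS = 3F/(4bh) = 3*714/(4*10*2) = 26.78 MPa

26.78 MPa


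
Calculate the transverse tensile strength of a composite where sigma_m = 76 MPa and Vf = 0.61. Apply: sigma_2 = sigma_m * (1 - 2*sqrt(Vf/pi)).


factor = 1 - 2*sqrt(0.61/pi) = 0.1187
sigma_2 = 76 * 0.1187 = 9.02 MPa

9.02 MPa


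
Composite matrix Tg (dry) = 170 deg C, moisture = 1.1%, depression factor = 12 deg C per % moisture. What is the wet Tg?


Tg_wet = Tg_dry - k*moisture = 170 - 12*1.1 = 156.8 deg C

156.8 deg C


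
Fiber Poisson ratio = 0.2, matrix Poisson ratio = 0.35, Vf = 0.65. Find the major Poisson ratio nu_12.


nu_12 = nu_f*Vf + nu_m*(1-Vf) = 0.2*0.65 + 0.35*0.35 = 0.2525

0.2525


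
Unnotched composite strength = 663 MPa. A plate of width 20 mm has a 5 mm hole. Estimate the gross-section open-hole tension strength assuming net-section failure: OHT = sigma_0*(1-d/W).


OHT = sigma_0*(1-d/W) = 663*(1-5/20) = 497.3 MPa

497.3 MPa


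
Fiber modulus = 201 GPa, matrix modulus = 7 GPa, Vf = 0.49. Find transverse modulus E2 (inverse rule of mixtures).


1/E2 = Vf/Ef + (1-Vf)/Em = 0.49/201 + 0.51/7
E2 = 13.28 GPa

13.28 GPa


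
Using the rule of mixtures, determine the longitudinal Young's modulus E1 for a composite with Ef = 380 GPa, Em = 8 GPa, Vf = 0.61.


E1 = Ef*Vf + Em*(1-Vf) = 380*0.61 + 8*0.39 = 234.92 GPa

234.92 GPa


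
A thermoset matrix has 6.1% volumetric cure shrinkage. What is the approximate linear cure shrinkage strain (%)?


Linear shrinkage ≈ vol_shrink/3 = 6.1/3 = 2.033%

2.033%


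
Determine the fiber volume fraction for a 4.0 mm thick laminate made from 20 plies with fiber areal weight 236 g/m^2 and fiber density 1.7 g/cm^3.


Vf = n * FAW / (rho_f * h * 1000) = 20 * 236 / (1.7 * 4.0 * 1000) = 0.6941

0.6941


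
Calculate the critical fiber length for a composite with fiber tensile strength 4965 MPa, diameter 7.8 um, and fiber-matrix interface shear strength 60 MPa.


Lc = sigma_f * d / (2 * tau_i) = 4965 * 7.8 / (2 * 60) = 322.7 um

322.7 um


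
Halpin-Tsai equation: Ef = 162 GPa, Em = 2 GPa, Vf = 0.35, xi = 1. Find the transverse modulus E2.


eta = (Ef/Em - 1)/(Ef/Em + xi) = (81.0 - 1)/(81.0 + 1) = 0.9756
E2 = Em*(1+xi*eta*Vf)/(1-eta*Vf) = 4.07 GPa

4.07 GPa


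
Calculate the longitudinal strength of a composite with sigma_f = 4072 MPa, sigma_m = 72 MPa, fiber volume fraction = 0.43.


sigma_1 = sigma_f*Vf + sigma_m*(1-Vf) = 4072*0.43 + 72*0.57 = 1792.0 MPa

1792.0 MPa


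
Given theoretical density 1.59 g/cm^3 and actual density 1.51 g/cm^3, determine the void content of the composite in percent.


Void% = (rho_theo - rho_actual)/rho_theo * 100 = (1.59 - 1.51)/1.59 * 100 = 5.03%

5.03%


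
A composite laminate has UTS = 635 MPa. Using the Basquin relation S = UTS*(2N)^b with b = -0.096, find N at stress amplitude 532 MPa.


N = 0.5 * (S/UTS)^(1/b) = 0.5 * (532/635)^(1/-0.096) = 3.1595 cycles

3.1595 cycles


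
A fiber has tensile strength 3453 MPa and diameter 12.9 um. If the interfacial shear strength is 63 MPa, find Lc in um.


Lc = sigma_f * d / (2 * tau_i) = 3453 * 12.9 / (2 * 63) = 353.5 um

353.5 um


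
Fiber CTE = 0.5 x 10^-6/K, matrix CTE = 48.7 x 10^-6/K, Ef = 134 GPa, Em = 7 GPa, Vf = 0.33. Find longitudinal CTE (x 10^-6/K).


E1 = Ef*Vf + Em*(1-Vf) = 48.91
alpha_1 = (alpha_f*Ef*Vf + alpha_m*Em*(1-Vf))/E1 = 5.12 x 10^-6/K

5.12 x 10^-6/K


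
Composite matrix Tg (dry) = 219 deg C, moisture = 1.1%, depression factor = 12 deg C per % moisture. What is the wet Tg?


Tg_wet = Tg_dry - k*moisture = 219 - 12*1.1 = 205.8 deg C

205.8 deg C


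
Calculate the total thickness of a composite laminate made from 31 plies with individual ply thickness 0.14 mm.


h = n * t_ply = 31 * 0.14 = 4.34 mm

4.34 mm


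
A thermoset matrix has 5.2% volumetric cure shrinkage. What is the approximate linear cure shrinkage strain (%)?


Linear shrinkage ≈ vol_shrink/3 = 5.2/3 = 1.733%

1.733%


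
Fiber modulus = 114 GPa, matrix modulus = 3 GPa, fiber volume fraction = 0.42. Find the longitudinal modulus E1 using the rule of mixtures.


E1 = Ef*Vf + Em*(1-Vf) = 114*0.42 + 3*0.58 = 49.62 GPa

49.62 GPa


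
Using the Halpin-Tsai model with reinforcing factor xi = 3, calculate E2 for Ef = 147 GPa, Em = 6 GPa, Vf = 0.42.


eta = (Ef/Em - 1)/(Ef/Em + xi) = (24.5 - 1)/(24.5 + 3) = 0.8545
E2 = Em*(1+xi*eta*Vf)/(1-eta*Vf) = 19.44 GPa

19.44 GPa


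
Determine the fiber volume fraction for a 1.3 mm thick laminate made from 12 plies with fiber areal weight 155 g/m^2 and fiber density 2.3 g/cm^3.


Vf = n * FAW / (rho_f * h * 1000) = 12 * 155 / (2.3 * 1.3 * 1000) = 0.6221

0.6221


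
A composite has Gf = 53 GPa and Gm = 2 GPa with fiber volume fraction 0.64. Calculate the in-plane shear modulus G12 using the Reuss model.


1/G12 = Vf/Gf + (1-Vf)/Gm = 0.64/53 + 0.36/2
G12 = 5.21 GPa

5.21 GPa


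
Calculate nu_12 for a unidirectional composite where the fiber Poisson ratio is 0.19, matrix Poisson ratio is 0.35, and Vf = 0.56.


nu_12 = nu_f*Vf + nu_m*(1-Vf) = 0.19*0.56 + 0.35*0.44 = 0.2604

0.2604


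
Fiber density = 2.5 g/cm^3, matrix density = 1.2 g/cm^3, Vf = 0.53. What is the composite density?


rho_c = rho_f*Vf + rho_m*(1-Vf) = 2.5*0.53 + 1.2*0.47 = 1.889 g/cm^3

1.889 g/cm^3


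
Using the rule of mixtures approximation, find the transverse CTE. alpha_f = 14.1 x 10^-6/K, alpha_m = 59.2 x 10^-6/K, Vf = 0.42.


alpha_2 = alpha_f*Vf + alpha_m*(1-Vf) = 14.1*0.42 + 59.2*0.58 = 40.3 x 10^-6/K

40.3 x 10^-6/K


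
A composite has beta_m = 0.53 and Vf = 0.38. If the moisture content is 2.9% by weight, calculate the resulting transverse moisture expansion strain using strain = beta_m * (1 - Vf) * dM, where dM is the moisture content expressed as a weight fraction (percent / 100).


dM = 2.9/100 = 0.029
strain = beta_m * (1-Vf) * dM = 0.53 * 0.62 * 0.029 = 0.0095294

0.0095294


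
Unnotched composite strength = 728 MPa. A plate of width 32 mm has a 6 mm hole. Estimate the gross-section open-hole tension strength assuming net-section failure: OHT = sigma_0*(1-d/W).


OHT = sigma_0*(1-d/W) = 728*(1-6/32) = 591.5 MPa

591.5 MPa


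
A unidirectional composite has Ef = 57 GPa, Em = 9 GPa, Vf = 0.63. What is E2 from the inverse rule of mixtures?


1/E2 = Vf/Ef + (1-Vf)/Em = 0.63/57 + 0.37/9
E2 = 19.17 GPa

19.17 GPa


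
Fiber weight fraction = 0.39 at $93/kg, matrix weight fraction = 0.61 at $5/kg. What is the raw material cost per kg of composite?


Cost = cost_f*Wf + cost_m*Wm = 93*0.39 + 5*0.61 = $39.32/kg

$39.32/kg


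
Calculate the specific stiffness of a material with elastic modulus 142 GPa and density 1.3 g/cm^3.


Specific stiffness = E/rho = 142/1.3 = 109.2 GPa/(g/cm^3)

109.2 GPa/(g/cm^3)


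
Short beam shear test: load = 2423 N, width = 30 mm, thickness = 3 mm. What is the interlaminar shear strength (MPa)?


ILSS = 3F/(4bh) = 3*2423/(4*30*3) = 20.19 MPa

20.19 MPa


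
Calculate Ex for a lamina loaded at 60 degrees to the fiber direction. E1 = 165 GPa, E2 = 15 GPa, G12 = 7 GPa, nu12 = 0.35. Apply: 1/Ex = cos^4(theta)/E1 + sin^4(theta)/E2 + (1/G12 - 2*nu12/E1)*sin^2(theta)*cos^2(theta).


cos^4(60) = 0.0625, sin^4(60) = 0.5625, sin^2(60)*cos^2(60) = 0.1875
1/G12 - 2*nu12/E1 = 1/7 - 2*0.35/165 = 0.138615 GPa^-1
1/Ex = 0.0625/165 + 0.5625/15 + 0.138615*0.1875 = 0.063869 GPa^-1
Ex = 15.66 GPa

15.66 GPa


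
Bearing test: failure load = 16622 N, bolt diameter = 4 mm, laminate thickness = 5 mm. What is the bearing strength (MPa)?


sigma_br = F/(d*h) = 16622/(4*5) = 831.1 MPa

831.1 MPa


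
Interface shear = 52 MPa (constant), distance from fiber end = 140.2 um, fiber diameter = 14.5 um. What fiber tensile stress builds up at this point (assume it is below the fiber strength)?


Force balance: sigma_f * (pi*d^2/4) = tau * (pi*d) * x  ->  sigma_f = 4 * tau * x / d
sigma_f = 4 * 52 * 140.2 / 14.5 = 2011.1 MPa

2011.1 MPa


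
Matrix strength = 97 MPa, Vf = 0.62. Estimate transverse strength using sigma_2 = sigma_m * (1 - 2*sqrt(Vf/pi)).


factor = 1 - 2*sqrt(0.62/pi) = 0.1115
sigma_2 = 97 * 0.1115 = 10.82 MPa

10.82 MPa


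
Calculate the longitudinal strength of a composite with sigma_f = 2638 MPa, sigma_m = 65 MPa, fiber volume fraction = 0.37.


sigma_1 = sigma_f*Vf + sigma_m*(1-Vf) = 2638*0.37 + 65*0.63 = 1017.0 MPa

1017.0 MPa


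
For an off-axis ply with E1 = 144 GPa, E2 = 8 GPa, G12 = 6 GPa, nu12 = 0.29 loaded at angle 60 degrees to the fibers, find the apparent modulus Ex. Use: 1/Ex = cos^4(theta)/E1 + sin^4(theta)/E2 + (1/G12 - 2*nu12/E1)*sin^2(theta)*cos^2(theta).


cos^4(60) = 0.0625, sin^4(60) = 0.5625, sin^2(60)*cos^2(60) = 0.1875
1/G12 - 2*nu12/E1 = 1/6 - 2*0.29/144 = 0.162639 GPa^-1
1/Ex = 0.0625/144 + 0.5625/8 + 0.162639*0.1875 = 0.1012413 GPa^-1
Ex = 9.88 GPa

9.88 GPa


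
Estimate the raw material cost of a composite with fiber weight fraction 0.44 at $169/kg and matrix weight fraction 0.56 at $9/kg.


Cost = cost_f*Wf + cost_m*Wm = 169*0.44 + 9*0.56 = $79.4/kg

$79.4/kg


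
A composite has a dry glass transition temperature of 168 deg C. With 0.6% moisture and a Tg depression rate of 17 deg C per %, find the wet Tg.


Tg_wet = Tg_dry - k*moisture = 168 - 17*0.6 = 157.8 deg C

157.8 deg C


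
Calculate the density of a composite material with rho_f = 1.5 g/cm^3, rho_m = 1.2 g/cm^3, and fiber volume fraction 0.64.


rho_c = rho_f*Vf + rho_m*(1-Vf) = 1.5*0.64 + 1.2*0.36 = 1.392 g/cm^3

1.392 g/cm^3


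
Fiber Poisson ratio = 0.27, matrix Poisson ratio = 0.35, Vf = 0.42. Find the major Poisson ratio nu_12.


nu_12 = nu_f*Vf + nu_m*(1-Vf) = 0.27*0.42 + 0.35*0.58 = 0.3164

0.3164


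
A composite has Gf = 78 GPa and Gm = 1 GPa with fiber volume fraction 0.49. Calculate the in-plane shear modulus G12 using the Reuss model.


1/G12 = Vf/Gf + (1-Vf)/Gm = 0.49/78 + 0.51/1
G12 = 1.94 GPa

1.94 GPa


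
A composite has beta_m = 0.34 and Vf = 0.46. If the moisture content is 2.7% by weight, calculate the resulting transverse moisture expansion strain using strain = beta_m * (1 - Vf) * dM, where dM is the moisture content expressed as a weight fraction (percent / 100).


dM = 2.7/100 = 0.027
strain = beta_m * (1-Vf) * dM = 0.34 * 0.54 * 0.027 = 0.0049572

0.0049572


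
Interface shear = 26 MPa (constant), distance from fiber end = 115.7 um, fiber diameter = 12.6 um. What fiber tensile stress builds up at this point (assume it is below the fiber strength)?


Force balance: sigma_f * (pi*d^2/4) = tau * (pi*d) * x  ->  sigma_f = 4 * tau * x / d
sigma_f = 4 * 26 * 115.7 / 12.6 = 955.0 MPa

955.0 MPa


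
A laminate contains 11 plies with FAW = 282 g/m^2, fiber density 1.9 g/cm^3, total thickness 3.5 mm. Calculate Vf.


Vf = n * FAW / (rho_f * h * 1000) = 11 * 282 / (1.9 * 3.5 * 1000) = 0.4665

0.4665


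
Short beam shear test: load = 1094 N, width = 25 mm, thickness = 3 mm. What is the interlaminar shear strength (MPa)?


ILSS = 3F/(4bh) = 3*1094/(4*25*3) = 10.94 MPa

10.94 MPa


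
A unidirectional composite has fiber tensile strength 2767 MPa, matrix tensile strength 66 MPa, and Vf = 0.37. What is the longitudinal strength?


sigma_1 = sigma_f*Vf + sigma_m*(1-Vf) = 2767*0.37 + 66*0.63 = 1065.4 MPa

1065.4 MPa


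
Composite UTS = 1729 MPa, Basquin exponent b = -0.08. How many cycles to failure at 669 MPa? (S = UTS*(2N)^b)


N = 0.5 * (S/UTS)^(1/b) = 0.5 * (669/1729)^(1/-0.08) = 71380.7239 cycles

71380.7239 cycles


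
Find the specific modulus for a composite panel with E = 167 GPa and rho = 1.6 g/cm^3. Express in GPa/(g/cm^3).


Specific stiffness = E/rho = 167/1.6 = 104.4 GPa/(g/cm^3)

104.4 GPa/(g/cm^3)


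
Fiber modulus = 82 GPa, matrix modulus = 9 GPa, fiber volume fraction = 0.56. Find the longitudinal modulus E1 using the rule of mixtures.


E1 = Ef*Vf + Em*(1-Vf) = 82*0.56 + 9*0.44 = 49.88 GPa

49.88 GPa


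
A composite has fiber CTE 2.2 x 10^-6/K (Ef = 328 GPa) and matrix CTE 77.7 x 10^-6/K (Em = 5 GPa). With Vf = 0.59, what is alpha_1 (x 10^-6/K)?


E1 = Ef*Vf + Em*(1-Vf) = 195.57
alpha_1 = (alpha_f*Ef*Vf + alpha_m*Em*(1-Vf))/E1 = 2.99 x 10^-6/K

2.99 x 10^-6/K


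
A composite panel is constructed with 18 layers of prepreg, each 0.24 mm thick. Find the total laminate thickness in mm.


h = n * t_ply = 18 * 0.24 = 4.32 mm

4.32 mm


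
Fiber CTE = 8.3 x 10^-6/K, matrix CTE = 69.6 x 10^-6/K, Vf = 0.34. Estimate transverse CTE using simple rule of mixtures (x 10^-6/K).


alpha_2 = alpha_f*Vf + alpha_m*(1-Vf) = 8.3*0.34 + 69.6*0.66 = 48.8 x 10^-6/K

48.8 x 10^-6/K


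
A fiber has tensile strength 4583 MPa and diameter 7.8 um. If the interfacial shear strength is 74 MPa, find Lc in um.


Lc = sigma_f * d / (2 * tau_i) = 4583 * 7.8 / (2 * 74) = 241.5 um

241.5 um


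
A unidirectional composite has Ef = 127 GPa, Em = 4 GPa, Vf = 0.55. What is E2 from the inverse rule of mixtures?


1/E2 = Vf/Ef + (1-Vf)/Em = 0.55/127 + 0.45/4
E2 = 8.56 GPa

8.56 GPa


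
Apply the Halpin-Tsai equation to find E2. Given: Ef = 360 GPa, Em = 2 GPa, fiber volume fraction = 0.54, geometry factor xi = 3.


eta = (Ef/Em - 1)/(Ef/Em + xi) = (180.0 - 1)/(180.0 + 3) = 0.9781
E2 = Em*(1+xi*eta*Vf)/(1-eta*Vf) = 10.96 GPa

10.96 GPa


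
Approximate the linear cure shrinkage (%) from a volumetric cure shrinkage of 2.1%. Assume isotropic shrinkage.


Linear shrinkage ≈ vol_shrink/3 = 2.1/3 = 0.7%

0.7%


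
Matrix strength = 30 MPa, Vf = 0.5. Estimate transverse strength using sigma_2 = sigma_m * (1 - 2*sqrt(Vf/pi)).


factor = 1 - 2*sqrt(0.5/pi) = 0.2021
sigma_2 = 30 * 0.2021 = 6.06 MPa

6.06 MPa


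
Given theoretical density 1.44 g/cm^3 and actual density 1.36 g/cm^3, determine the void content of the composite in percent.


Void% = (rho_theo - rho_actual)/rho_theo * 100 = (1.44 - 1.36)/1.44 * 100 = 5.56%

5.56%


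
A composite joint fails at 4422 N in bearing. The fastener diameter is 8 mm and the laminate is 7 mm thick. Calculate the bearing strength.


sigma_br = F/(d*h) = 4422/(8*7) = 79.0 MPa

79.0 MPa


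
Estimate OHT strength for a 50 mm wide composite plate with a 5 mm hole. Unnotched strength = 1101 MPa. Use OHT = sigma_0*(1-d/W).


OHT = sigma_0*(1-d/W) = 1101*(1-5/50) = 990.9 MPa

990.9 MPa


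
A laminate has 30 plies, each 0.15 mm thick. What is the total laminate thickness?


h = n * t_ply = 30 * 0.15 = 4.5 mm

4.5 mm


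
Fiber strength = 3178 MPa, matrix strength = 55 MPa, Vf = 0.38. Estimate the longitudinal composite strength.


sigma_1 = sigma_f*Vf + sigma_m*(1-Vf) = 3178*0.38 + 55*0.62 = 1241.7 MPa

1241.7 MPa


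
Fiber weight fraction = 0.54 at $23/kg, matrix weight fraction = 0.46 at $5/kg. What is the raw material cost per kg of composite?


Cost = cost_f*Wf + cost_m*Wm = 23*0.54 + 5*0.46 = $14.72/kg

$14.72/kg


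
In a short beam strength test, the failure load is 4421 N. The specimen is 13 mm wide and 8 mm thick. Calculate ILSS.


ILSS = 3F/(4bh) = 3*4421/(4*13*8) = 31.88 MPa

31.88 MPa


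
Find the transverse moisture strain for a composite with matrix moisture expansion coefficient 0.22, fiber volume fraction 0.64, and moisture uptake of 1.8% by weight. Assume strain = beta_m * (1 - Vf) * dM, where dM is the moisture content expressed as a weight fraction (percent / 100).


dM = 1.8/100 = 0.018
strain = beta_m * (1-Vf) * dM = 0.22 * 0.36 * 0.018 = 0.0014256

0.0014256


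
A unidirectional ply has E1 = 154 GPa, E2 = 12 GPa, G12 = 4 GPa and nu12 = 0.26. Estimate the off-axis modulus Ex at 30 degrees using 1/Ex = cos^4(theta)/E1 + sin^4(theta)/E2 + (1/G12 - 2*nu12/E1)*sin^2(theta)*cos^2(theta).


cos^4(30) = 0.5625, sin^4(30) = 0.0625, sin^2(30)*cos^2(30) = 0.1875
1/G12 - 2*nu12/E1 = 1/4 - 2*0.26/154 = 0.246623 GPa^-1
1/Ex = 0.5625/154 + 0.0625/12 + 0.246623*0.1875 = 0.0551028 GPa^-1
Ex = 18.15 GPa

18.15 GPa


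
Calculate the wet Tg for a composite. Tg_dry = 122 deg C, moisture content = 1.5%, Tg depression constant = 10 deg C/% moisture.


Tg_wet = Tg_dry - k*moisture = 122 - 10*1.5 = 107.0 deg C

107.0 deg C


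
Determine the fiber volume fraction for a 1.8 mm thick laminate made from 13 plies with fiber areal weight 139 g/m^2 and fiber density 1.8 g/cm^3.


Vf = n * FAW / (rho_f * h * 1000) = 13 * 139 / (1.8 * 1.8 * 1000) = 0.5577

0.5577


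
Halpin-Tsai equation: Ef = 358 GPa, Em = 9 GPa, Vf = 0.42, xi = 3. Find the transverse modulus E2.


eta = (Ef/Em - 1)/(Ef/Em + xi) = (39.7778 - 1)/(39.7778 + 3) = 0.9065
E2 = Em*(1+xi*eta*Vf)/(1-eta*Vf) = 31.13 GPa

31.13 GPa


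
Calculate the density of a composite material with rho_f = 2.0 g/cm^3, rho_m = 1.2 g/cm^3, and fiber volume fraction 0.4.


rho_c = rho_f*Vf + rho_m*(1-Vf) = 2.0*0.4 + 1.2*0.6 = 1.52 g/cm^3

1.52 g/cm^3


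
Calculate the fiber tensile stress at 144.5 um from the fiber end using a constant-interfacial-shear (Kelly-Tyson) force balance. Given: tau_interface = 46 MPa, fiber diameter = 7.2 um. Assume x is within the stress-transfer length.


Force balance: sigma_f * (pi*d^2/4) = tau * (pi*d) * x  ->  sigma_f = 4 * tau * x / d
sigma_f = 4 * 46 * 144.5 / 7.2 = 3692.8 MPa

3692.8 MPa


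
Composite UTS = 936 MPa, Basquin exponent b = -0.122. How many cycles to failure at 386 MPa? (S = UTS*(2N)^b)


N = 0.5 * (S/UTS)^(1/b) = 0.5 * (386/936)^(1/-0.122) = 711.4671 cycles

711.4671 cycles


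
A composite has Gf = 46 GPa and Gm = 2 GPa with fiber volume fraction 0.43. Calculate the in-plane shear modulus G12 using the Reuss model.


1/G12 = Vf/Gf + (1-Vf)/Gm = 0.43/46 + 0.57/2
G12 = 3.4 GPa

3.4 GPa


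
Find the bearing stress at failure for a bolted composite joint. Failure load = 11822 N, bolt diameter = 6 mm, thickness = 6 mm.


sigma_br = F/(d*h) = 11822/(6*6) = 328.4 MPa

328.4 MPa


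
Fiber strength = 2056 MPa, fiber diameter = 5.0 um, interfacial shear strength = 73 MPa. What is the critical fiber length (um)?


Lc = sigma_f * d / (2 * tau_i) = 2056 * 5.0 / (2 * 73) = 70.4 um

70.4 um


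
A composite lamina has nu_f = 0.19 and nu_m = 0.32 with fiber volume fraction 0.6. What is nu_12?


nu_12 = nu_f*Vf + nu_m*(1-Vf) = 0.19*0.6 + 0.32*0.4 = 0.242

0.242


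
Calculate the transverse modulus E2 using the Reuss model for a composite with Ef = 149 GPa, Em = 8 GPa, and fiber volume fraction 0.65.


1/E2 = Vf/Ef + (1-Vf)/Em = 0.65/149 + 0.35/8
E2 = 20.78 GPa

20.78 GPa


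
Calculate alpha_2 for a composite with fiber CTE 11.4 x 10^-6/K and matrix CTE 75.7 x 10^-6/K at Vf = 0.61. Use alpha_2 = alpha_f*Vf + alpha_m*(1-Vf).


alpha_2 = alpha_f*Vf + alpha_m*(1-Vf) = 11.4*0.61 + 75.7*0.39 = 36.5 x 10^-6/K

36.5 x 10^-6/K


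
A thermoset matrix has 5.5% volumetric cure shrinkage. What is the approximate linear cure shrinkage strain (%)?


Linear shrinkage ≈ vol_shrink/3 = 5.5/3 = 1.833%

1.833%


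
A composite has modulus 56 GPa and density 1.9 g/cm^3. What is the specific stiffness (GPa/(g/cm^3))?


Specific stiffness = E/rho = 56/1.9 = 29.5 GPa/(g/cm^3)

29.5 GPa/(g/cm^3)


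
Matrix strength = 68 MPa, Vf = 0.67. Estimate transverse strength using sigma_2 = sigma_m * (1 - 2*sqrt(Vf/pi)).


factor = 1 - 2*sqrt(0.67/pi) = 0.0764
sigma_2 = 68 * 0.0764 = 5.19 MPa

5.19 MPa


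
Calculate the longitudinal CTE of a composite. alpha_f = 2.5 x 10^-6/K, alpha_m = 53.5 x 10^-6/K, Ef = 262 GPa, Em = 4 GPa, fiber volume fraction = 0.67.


E1 = Ef*Vf + Em*(1-Vf) = 176.86
alpha_1 = (alpha_f*Ef*Vf + alpha_m*Em*(1-Vf))/E1 = 2.88 x 10^-6/K

2.88 x 10^-6/K


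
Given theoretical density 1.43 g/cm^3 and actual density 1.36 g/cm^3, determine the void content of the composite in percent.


Void% = (rho_theo - rho_actual)/rho_theo * 100 = (1.43 - 1.36)/1.43 * 100 = 4.9%

4.9%


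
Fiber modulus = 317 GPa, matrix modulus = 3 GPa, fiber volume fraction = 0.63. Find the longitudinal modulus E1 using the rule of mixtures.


E1 = Ef*Vf + Em*(1-Vf) = 317*0.63 + 3*0.37 = 200.82 GPa

200.82 GPa


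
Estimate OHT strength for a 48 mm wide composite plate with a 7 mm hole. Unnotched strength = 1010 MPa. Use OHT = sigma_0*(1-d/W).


OHT = sigma_0*(1-d/W) = 1010*(1-7/48) = 862.7 MPa

862.7 MPa


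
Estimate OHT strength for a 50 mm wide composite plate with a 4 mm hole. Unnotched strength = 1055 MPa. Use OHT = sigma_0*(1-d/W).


OHT = sigma_0*(1-d/W) = 1055*(1-4/50) = 970.6 MPa

970.6 MPa


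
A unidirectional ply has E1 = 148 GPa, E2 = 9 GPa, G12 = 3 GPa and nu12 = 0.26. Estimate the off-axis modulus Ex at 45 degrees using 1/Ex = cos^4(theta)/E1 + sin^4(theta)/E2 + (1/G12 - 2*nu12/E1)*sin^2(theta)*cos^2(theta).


cos^4(45) = 0.25, sin^4(45) = 0.25, sin^2(45)*cos^2(45) = 0.25
1/G12 - 2*nu12/E1 = 1/3 - 2*0.26/148 = 0.32982 GPa^-1
1/Ex = 0.25/148 + 0.25/9 + 0.32982*0.25 = 0.1119219 GPa^-1
Ex = 8.93 GPa

8.93 GPa


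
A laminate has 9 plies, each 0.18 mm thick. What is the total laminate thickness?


h = n * t_ply = 9 * 0.18 = 1.62 mm

1.62 mm


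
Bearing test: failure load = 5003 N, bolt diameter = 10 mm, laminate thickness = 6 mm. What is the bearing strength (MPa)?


sigma_br = F/(d*h) = 5003/(10*6) = 83.4 MPa

83.4 MPa


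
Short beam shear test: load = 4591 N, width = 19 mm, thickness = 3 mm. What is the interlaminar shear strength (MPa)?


ILSS = 3F/(4bh) = 3*4591/(4*19*3) = 60.41 MPa

60.41 MPa


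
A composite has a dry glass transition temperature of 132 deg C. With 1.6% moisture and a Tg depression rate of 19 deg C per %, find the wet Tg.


Tg_wet = Tg_dry - k*moisture = 132 - 19*1.6 = 101.6 deg C

101.6 deg C


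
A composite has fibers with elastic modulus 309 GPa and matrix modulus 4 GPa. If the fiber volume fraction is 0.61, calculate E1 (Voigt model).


E1 = Ef*Vf + Em*(1-Vf) = 309*0.61 + 4*0.39 = 190.05 GPa

190.05 GPa


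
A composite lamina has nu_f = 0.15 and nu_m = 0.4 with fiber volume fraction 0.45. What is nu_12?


nu_12 = nu_f*Vf + nu_m*(1-Vf) = 0.15*0.45 + 0.4*0.55 = 0.2875

0.2875


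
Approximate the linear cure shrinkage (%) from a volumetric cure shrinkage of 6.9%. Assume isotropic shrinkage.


Linear shrinkage ≈ vol_shrink/3 = 6.9/3 = 2.3%

2.3%


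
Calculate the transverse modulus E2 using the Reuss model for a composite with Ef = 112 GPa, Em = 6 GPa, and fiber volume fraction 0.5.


1/E2 = Vf/Ef + (1-Vf)/Em = 0.5/112 + 0.5/6
E2 = 11.39 GPa

11.39 GPa


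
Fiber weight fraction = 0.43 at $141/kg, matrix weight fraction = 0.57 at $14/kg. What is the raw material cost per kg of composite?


Cost = cost_f*Wf + cost_m*Wm = 141*0.43 + 14*0.57 = $68.61/kg

$68.61/kg


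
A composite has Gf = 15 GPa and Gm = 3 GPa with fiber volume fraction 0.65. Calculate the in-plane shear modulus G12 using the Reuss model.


1/G12 = Vf/Gf + (1-Vf)/Gm = 0.65/15 + 0.35/3
G12 = 6.25 GPa

6.25 GPa


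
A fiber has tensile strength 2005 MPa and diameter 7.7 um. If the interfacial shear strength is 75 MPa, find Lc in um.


Lc = sigma_f * d / (2 * tau_i) = 2005 * 7.7 / (2 * 75) = 102.9 um

102.9 um


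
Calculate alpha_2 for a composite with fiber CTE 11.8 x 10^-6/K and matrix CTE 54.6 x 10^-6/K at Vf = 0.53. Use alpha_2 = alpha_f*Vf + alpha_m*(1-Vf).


alpha_2 = alpha_f*Vf + alpha_m*(1-Vf) = 11.8*0.53 + 54.6*0.47 = 31.9 x 10^-6/K

31.9 x 10^-6/K


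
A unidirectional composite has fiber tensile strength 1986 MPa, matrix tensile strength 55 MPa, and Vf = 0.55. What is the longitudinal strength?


sigma_1 = sigma_f*Vf + sigma_m*(1-Vf) = 1986*0.55 + 55*0.45 = 1117.1 MPa

1117.1 MPa


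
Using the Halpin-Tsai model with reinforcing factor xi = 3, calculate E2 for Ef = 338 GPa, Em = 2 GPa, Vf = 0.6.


eta = (Ef/Em - 1)/(Ef/Em + xi) = (169.0 - 1)/(169.0 + 3) = 0.9767
E2 = Em*(1+xi*eta*Vf)/(1-eta*Vf) = 13.33 GPa

13.33 GPa


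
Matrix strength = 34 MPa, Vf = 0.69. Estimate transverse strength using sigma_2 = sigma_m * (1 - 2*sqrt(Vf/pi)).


factor = 1 - 2*sqrt(0.69/pi) = 0.0627
sigma_2 = 34 * 0.0627 = 2.13 MPa

2.13 MPa


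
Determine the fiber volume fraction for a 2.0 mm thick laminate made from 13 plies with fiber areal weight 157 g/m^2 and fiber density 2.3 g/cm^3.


Vf = n * FAW / (rho_f * h * 1000) = 13 * 157 / (2.3 * 2.0 * 1000) = 0.4437

0.4437


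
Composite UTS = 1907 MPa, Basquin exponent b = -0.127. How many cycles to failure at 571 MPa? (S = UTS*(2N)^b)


N = 0.5 * (S/UTS)^(1/b) = 0.5 * (571/1907)^(1/-0.127) = 6648.2431 cycles

6648.2431 cycles


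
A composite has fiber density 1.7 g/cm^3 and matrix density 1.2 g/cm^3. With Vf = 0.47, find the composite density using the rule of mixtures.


rho_c = rho_f*Vf + rho_m*(1-Vf) = 1.7*0.47 + 1.2*0.53 = 1.435 g/cm^3

1.435 g/cm^3


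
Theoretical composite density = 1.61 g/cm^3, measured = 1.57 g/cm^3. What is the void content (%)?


Void% = (rho_theo - rho_actual)/rho_theo * 100 = (1.61 - 1.57)/1.61 * 100 = 2.48%

2.48%


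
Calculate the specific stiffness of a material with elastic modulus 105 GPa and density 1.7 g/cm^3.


Specific stiffness = E/rho = 105/1.7 = 61.8 GPa/(g/cm^3)

61.8 GPa/(g/cm^3)


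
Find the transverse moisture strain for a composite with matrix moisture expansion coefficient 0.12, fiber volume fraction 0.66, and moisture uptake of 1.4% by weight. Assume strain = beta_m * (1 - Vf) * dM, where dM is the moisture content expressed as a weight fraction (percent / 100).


dM = 1.4/100 = 0.014
strain = beta_m * (1-Vf) * dM = 0.12 * 0.34 * 0.014 = 0.0005712

0.0005712


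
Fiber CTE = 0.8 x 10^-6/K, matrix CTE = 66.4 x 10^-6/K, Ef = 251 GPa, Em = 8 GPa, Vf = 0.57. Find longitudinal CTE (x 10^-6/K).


E1 = Ef*Vf + Em*(1-Vf) = 146.51
alpha_1 = (alpha_f*Ef*Vf + alpha_m*Em*(1-Vf))/E1 = 2.34 x 10^-6/K

2.34 x 10^-6/K


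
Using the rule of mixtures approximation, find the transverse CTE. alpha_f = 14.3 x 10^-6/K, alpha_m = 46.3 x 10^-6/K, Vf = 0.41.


alpha_2 = alpha_f*Vf + alpha_m*(1-Vf) = 14.3*0.41 + 46.3*0.59 = 33.2 x 10^-6/K

33.2 x 10^-6/K


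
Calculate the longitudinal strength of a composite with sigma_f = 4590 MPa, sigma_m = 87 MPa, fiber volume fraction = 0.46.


sigma_1 = sigma_f*Vf + sigma_m*(1-Vf) = 4590*0.46 + 87*0.54 = 2158.4 MPa

2158.4 MPa


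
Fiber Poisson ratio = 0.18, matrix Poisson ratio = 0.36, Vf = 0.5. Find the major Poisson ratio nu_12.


nu_12 = nu_f*Vf + nu_m*(1-Vf) = 0.18*0.5 + 0.36*0.5 = 0.27

0.27


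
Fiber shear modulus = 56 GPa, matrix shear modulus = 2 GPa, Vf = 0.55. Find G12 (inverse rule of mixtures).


1/G12 = Vf/Gf + (1-Vf)/Gm = 0.55/56 + 0.45/2
G12 = 4.26 GPa

4.26 GPa


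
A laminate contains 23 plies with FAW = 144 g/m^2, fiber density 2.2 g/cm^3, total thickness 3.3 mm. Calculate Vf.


Vf = n * FAW / (rho_f * h * 1000) = 23 * 144 / (2.2 * 3.3 * 1000) = 0.4562

0.4562


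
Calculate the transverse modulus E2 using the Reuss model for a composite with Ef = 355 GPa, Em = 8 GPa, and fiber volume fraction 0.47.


1/E2 = Vf/Ef + (1-Vf)/Em = 0.47/355 + 0.53/8
E2 = 14.8 GPa

14.8 GPa


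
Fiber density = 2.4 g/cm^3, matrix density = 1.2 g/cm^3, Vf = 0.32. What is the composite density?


rho_c = rho_f*Vf + rho_m*(1-Vf) = 2.4*0.32 + 1.2*0.68 = 1.584 g/cm^3

1.584 g/cm^3


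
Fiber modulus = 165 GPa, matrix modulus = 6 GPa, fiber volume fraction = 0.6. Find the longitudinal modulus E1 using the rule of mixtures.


E1 = Ef*Vf + Em*(1-Vf) = 165*0.6 + 6*0.4 = 101.4 GPa

101.4 GPa


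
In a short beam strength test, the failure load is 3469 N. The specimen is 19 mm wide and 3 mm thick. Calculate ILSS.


ILSS = 3F/(4bh) = 3*3469/(4*19*3) = 45.64 MPa

45.64 MPa


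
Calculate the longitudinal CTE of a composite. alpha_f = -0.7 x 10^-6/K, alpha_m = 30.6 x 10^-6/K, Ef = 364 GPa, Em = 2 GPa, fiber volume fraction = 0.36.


E1 = Ef*Vf + Em*(1-Vf) = 132.32
alpha_1 = (alpha_f*Ef*Vf + alpha_m*Em*(1-Vf))/E1 = -0.4 x 10^-6/K

-0.4 x 10^-6/K


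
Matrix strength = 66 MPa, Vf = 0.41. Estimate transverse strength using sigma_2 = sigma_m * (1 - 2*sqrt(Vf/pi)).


factor = 1 - 2*sqrt(0.41/pi) = 0.2775
sigma_2 = 66 * 0.2775 = 18.31 MPa

18.31 MPa


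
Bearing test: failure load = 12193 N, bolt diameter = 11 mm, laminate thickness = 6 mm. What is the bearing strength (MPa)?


sigma_br = F/(d*h) = 12193/(11*6) = 184.7 MPa

184.7 MPa


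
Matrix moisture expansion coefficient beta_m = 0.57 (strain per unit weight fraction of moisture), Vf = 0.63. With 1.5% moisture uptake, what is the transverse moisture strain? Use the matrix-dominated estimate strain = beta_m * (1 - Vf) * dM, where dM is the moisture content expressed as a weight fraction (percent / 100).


dM = 1.5/100 = 0.015
strain = beta_m * (1-Vf) * dM = 0.57 * 0.37 * 0.015 = 0.0031635

0.0031635


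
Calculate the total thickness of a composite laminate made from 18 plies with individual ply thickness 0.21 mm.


h = n * t_ply = 18 * 0.21 = 3.78 mm

3.78 mm


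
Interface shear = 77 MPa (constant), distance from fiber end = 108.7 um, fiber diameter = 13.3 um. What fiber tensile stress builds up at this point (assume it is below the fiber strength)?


Force balance: sigma_f * (pi*d^2/4) = tau * (pi*d) * x  ->  sigma_f = 4 * tau * x / d
sigma_f = 4 * 77 * 108.7 / 13.3 = 2517.3 MPa

2517.3 MPa


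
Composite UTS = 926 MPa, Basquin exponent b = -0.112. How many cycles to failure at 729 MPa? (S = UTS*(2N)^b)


N = 0.5 * (S/UTS)^(1/b) = 0.5 * (729/926)^(1/-0.112) = 4.2316 cycles

4.2316 cycles


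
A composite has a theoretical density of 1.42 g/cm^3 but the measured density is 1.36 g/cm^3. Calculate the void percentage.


Void% = (rho_theo - rho_actual)/rho_theo * 100 = (1.42 - 1.36)/1.42 * 100 = 4.23%

4.23%


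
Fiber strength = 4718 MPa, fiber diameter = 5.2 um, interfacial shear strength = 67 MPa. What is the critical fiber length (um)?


Lc = sigma_f * d / (2 * tau_i) = 4718 * 5.2 / (2 * 67) = 183.1 um

183.1 um


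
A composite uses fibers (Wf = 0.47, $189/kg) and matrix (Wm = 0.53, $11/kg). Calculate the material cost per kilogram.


Cost = cost_f*Wf + cost_m*Wm = 189*0.47 + 11*0.53 = $94.66/kg

$94.66/kg


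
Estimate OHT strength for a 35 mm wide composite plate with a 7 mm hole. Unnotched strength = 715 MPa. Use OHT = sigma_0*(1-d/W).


OHT = sigma_0*(1-d/W) = 715*(1-7/35) = 572.0 MPa

572.0 MPa


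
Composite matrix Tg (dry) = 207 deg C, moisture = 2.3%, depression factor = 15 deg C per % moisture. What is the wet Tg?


Tg_wet = Tg_dry - k*moisture = 207 - 15*2.3 = 172.5 deg C

172.5 deg C


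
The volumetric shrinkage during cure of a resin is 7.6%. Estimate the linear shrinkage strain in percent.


Linear shrinkage ≈ vol_shrink/3 = 7.6/3 = 2.533%

2.533%


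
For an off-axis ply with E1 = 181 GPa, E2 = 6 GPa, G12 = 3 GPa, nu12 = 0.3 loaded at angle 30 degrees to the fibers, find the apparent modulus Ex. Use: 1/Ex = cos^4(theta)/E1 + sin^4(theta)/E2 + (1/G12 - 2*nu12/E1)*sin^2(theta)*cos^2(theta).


cos^4(30) = 0.5625, sin^4(30) = 0.0625, sin^2(30)*cos^2(30) = 0.1875
1/G12 - 2*nu12/E1 = 1/3 - 2*0.3/181 = 0.330018 GPa^-1
1/Ex = 0.5625/181 + 0.0625/6 + 0.330018*0.1875 = 0.0754029 GPa^-1
Ex = 13.26 GPa

13.26 GPa


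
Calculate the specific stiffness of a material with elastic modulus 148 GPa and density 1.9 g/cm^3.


Specific stiffness = E/rho = 148/1.9 = 77.9 GPa/(g/cm^3)

77.9 GPa/(g/cm^3)


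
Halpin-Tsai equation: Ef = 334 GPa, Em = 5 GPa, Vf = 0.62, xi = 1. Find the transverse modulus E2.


eta = (Ef/Em - 1)/(Ef/Em + xi) = (66.8 - 1)/(66.8 + 1) = 0.9705
E2 = Em*(1+xi*eta*Vf)/(1-eta*Vf) = 20.11 GPa

20.11 GPa


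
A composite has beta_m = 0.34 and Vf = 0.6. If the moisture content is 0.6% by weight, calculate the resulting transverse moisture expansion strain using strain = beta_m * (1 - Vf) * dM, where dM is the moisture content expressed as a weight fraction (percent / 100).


dM = 0.6/100 = 0.006
strain = beta_m * (1-Vf) * dM = 0.34 * 0.4 * 0.006 = 0.000816

0.000816


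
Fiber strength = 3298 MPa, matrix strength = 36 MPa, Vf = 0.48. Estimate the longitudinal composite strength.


sigma_1 = sigma_f*Vf + sigma_m*(1-Vf) = 3298*0.48 + 36*0.52 = 1601.8 MPa

1601.8 MPa


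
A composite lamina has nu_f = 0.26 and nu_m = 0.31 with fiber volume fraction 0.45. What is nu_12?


nu_12 = nu_f*Vf + nu_m*(1-Vf) = 0.26*0.45 + 0.31*0.55 = 0.2875

0.2875


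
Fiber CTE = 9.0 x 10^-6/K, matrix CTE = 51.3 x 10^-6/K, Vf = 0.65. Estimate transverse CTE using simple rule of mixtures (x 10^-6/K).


alpha_2 = alpha_f*Vf + alpha_m*(1-Vf) = 9.0*0.65 + 51.3*0.35 = 23.8 x 10^-6/K

23.8 x 10^-6/K


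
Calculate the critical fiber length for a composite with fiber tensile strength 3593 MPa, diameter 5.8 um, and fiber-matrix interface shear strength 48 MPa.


Lc = sigma_f * d / (2 * tau_i) = 3593 * 5.8 / (2 * 48) = 217.1 um

217.1 um


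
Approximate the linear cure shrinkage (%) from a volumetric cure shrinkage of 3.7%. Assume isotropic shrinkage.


Linear shrinkage ≈ vol_shrink/3 = 3.7/3 = 1.233%

1.233%


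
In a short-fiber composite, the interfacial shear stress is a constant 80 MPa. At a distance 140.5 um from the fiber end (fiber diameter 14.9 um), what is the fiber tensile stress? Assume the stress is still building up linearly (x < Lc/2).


Force balance: sigma_f * (pi*d^2/4) = tau * (pi*d) * x  ->  sigma_f = 4 * tau * x / d
sigma_f = 4 * 80 * 140.5 / 14.9 = 3017.4 MPa

3017.4 MPa


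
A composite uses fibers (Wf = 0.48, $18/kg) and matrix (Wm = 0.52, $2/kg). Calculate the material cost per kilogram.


Cost = cost_f*Wf + cost_m*Wm = 18*0.48 + 2*0.52 = $9.68/kg

$9.68/kg


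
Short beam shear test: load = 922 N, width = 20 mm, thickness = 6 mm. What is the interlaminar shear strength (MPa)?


ILSS = 3F/(4bh) = 3*922/(4*20*6) = 5.76 MPa

5.76 MPa


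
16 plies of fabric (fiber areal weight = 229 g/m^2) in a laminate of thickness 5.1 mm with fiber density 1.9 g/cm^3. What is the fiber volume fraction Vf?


Vf = n * FAW / (rho_f * h * 1000) = 16 * 229 / (1.9 * 5.1 * 1000) = 0.3781

0.3781


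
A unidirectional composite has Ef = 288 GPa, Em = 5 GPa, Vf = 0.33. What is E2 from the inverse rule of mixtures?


1/E2 = Vf/Ef + (1-Vf)/Em = 0.33/288 + 0.67/5
E2 = 7.4 GPa

7.4 GPa


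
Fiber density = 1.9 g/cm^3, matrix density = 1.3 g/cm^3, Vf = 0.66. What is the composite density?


rho_c = rho_f*Vf + rho_m*(1-Vf) = 1.9*0.66 + 1.3*0.34 = 1.696 g/cm^3

1.696 g/cm^3


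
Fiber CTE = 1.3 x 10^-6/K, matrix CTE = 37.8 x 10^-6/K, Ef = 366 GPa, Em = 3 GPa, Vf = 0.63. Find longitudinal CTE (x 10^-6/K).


E1 = Ef*Vf + Em*(1-Vf) = 231.69
alpha_1 = (alpha_f*Ef*Vf + alpha_m*Em*(1-Vf))/E1 = 1.47 x 10^-6/K

1.47 x 10^-6/K


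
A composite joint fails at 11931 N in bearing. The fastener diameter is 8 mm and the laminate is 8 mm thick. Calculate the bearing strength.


sigma_br = F/(d*h) = 11931/(8*8) = 186.4 MPa

186.4 MPa


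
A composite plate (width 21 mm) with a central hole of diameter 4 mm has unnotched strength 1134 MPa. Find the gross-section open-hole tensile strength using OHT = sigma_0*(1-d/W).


OHT = sigma_0*(1-d/W) = 1134*(1-4/21) = 918.0 MPa

918.0 MPa


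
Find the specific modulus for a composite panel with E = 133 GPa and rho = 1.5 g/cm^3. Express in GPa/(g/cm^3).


Specific stiffness = E/rho = 133/1.5 = 88.7 GPa/(g/cm^3)

88.7 GPa/(g/cm^3)


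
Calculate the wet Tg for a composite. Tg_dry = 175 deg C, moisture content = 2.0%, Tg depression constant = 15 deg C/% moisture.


Tg_wet = Tg_dry - k*moisture = 175 - 15*2.0 = 145.0 deg C

145.0 deg C


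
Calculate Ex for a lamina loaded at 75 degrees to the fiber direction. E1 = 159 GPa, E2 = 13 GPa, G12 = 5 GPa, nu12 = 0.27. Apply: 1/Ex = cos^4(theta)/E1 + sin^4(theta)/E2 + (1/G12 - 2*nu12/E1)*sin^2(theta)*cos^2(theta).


cos^4(75) = 0.004487, sin^4(75) = 0.870513, sin^2(75)*cos^2(75) = 0.0625
1/G12 - 2*nu12/E1 = 1/5 - 2*0.27/159 = 0.196604 GPa^-1
1/Ex = 0.004487/159 + 0.870513/13 + 0.196604*0.0625 = 0.0792785 GPa^-1
Ex = 12.61 GPa

12.61 GPa


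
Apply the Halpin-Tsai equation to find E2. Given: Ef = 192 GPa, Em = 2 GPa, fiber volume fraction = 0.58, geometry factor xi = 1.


eta = (Ef/Em - 1)/(Ef/Em + xi) = (96.0 - 1)/(96.0 + 1) = 0.9794
E2 = Em*(1+xi*eta*Vf)/(1-eta*Vf) = 7.26 GPa

7.26 GPa


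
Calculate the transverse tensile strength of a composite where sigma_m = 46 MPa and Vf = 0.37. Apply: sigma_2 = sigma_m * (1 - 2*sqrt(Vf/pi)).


factor = 1 - 2*sqrt(0.37/pi) = 0.3136
sigma_2 = 46 * 0.3136 = 14.43 MPa

14.43 MPa


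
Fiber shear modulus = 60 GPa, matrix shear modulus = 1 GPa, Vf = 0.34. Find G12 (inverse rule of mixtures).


1/G12 = Vf/Gf + (1-Vf)/Gm = 0.34/60 + 0.66/1
G12 = 1.5 GPa

1.5 GPa


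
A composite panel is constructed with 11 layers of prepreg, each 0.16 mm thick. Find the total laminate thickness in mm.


h = n * t_ply = 11 * 0.16 = 1.76 mm

1.76 mm


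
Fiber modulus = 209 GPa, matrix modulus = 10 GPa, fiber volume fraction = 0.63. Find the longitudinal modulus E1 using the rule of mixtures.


E1 = Ef*Vf + Em*(1-Vf) = 209*0.63 + 10*0.37 = 135.37 GPa

135.37 GPa


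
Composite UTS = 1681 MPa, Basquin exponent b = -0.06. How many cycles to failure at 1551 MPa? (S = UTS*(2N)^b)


N = 0.5 * (S/UTS)^(1/b) = 0.5 * (1551/1681)^(1/-0.06) = 1.9124 cycles

1.9124 cycles


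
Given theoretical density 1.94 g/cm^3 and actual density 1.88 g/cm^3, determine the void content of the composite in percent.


Void% = (rho_theo - rho_actual)/rho_theo * 100 = (1.94 - 1.88)/1.94 * 100 = 3.09%

3.09%


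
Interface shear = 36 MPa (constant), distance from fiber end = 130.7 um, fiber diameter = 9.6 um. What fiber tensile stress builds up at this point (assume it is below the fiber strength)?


Force balance: sigma_f * (pi*d^2/4) = tau * (pi*d) * x  ->  sigma_f = 4 * tau * x / d
sigma_f = 4 * 36 * 130.7 / 9.6 = 1960.5 MPa

1960.5 MPa


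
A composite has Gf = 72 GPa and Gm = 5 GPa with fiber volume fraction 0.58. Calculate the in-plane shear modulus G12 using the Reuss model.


1/G12 = Vf/Gf + (1-Vf)/Gm = 0.58/72 + 0.42/5
G12 = 10.86 GPa

10.86 GPa


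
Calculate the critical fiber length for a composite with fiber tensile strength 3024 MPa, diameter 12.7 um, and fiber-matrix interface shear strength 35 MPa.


Lc = sigma_f * d / (2 * tau_i) = 3024 * 12.7 / (2 * 35) = 548.6 um

548.6 um


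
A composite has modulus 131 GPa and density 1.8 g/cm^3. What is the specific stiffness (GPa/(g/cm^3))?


Specific stiffness = E/rho = 131/1.8 = 72.8 GPa/(g/cm^3)

72.8 GPa/(g/cm^3)


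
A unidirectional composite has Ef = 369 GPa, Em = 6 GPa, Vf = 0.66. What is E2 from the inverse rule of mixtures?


1/E2 = Vf/Ef + (1-Vf)/Em = 0.66/369 + 0.34/6
E2 = 17.11 GPa

17.11 GPa


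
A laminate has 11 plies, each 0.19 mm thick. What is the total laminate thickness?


h = n * t_ply = 11 * 0.19 = 2.09 mm

2.09 mm


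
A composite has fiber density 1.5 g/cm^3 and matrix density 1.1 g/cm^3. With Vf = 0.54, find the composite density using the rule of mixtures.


rho_c = rho_f*Vf + rho_m*(1-Vf) = 1.5*0.54 + 1.1*0.46 = 1.316 g/cm^3

1.316 g/cm^3
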